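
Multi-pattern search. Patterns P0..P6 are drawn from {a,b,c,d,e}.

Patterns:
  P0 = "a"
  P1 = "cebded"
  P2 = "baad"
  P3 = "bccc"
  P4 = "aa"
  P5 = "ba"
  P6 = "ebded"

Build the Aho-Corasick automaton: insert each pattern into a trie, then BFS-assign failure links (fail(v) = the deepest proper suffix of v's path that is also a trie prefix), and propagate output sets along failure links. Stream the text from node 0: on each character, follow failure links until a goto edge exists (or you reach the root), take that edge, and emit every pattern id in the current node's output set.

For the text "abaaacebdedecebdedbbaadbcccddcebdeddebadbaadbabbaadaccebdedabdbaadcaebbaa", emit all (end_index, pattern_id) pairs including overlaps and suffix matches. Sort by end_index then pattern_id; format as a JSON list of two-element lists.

Build automaton:
Trie (insert patterns):
  0='ε' goto a→1 b→8 c→2 e→16
  1='a' goto a→15  [P0 ends]
  2='c' goto e→3
  3='ce' goto b→4
  4='ceb' goto d→5
  5='cebd' goto e→6
  6='cebde' goto d→7
  7='cebded' goto ·  [P1 ends]
  8='b' goto a→9 c→12
  9='ba' goto a→10  [P5 ends]
  10='baa' goto d→11
  11='baad' goto ·  [P2 ends]
  12='bc' goto c→13
  13='bcc' goto c→14
  14='bccc' goto ·  [P3 ends]
  15='aa' goto ·  [P4 ends]
  16='e' goto b→17
  17='eb' goto d→18
  18='ebd' goto e→19
  19='ebde' goto d→20
  20='ebded' goto ·  [P6 ends]

BFS fail/out derivation:
  fail(1) 'a': from fail(0)=0 chase 'a': 0 ⇒ 0;  out={0}∪out(0)={0}
  fail(2) 'c': from fail(0)=0 chase 'c': 0 ⇒ 0;  out=∅∪out(0)=∅
  fail(8) 'b': from fail(0)=0 chase 'b': 0 ⇒ 0;  out=∅∪out(0)=∅
  fail(16) 'e': from fail(0)=0 chase 'e': 0 ⇒ 0;  out=∅∪out(0)=∅
  fail(3) 'ce': from fail(2)=0 chase 'e': 0 ⇒ 16;  out=∅∪out(16)=∅
  fail(9) 'ba': from fail(8)=0 chase 'a': 0 ⇒ 1;  out={5}∪out(1)={0,5}
  fail(12) 'bc': from fail(8)=0 chase 'c': 0 ⇒ 2;  out=∅∪out(2)=∅
  fail(15) 'aa': from fail(1)=0 chase 'a': 0 ⇒ 1;  out={4}∪out(1)={0,4}
  fail(17) 'eb': from fail(16)=0 chase 'b': 0 ⇒ 8;  out=∅∪out(8)=∅
  fail(4) 'ceb': from fail(3)=16 chase 'b': 16 ⇒ 17;  out=∅∪out(17)=∅
  fail(10) 'baa': from fail(9)=1 chase 'a': 1 ⇒ 15;  out=∅∪out(15)={0,4}
  fail(13) 'bcc': from fail(12)=2 chase 'c': 2→0 ⇒ 2;  out=∅∪out(2)=∅
  fail(18) 'ebd': from fail(17)=8 chase 'd': 8→0 ⇒ 0;  out=∅∪out(0)=∅
  fail(5) 'cebd': from fail(4)=17 chase 'd': 17 ⇒ 18;  out=∅∪out(18)=∅
  fail(11) 'baad': from fail(10)=15 chase 'd': 15→1→0 ⇒ 0;  out={2}∪out(0)={2}
  fail(14) 'bccc': from fail(13)=2 chase 'c': 2→0 ⇒ 2;  out={3}∪out(2)={3}
  fail(19) 'ebde': from fail(18)=0 chase 'e': 0 ⇒ 16;  out=∅∪out(16)=∅
  fail(6) 'cebde': from fail(5)=18 chase 'e': 18 ⇒ 19;  out=∅∪out(19)=∅
  fail(20) 'ebded': from fail(19)=16 chase 'd': 16→0 ⇒ 0;  out={6}∪out(0)={6}
  fail(7) 'cebded': from fail(6)=19 chase 'd': 19 ⇒ 20;  out={1}∪out(20)={1,6}

Run:
pos 0 'a': at 1  → match P0@[0:0]
pos 1 'b': at 8 ·f
pos 2 'a': at 9  → match P0@[2:2],P5@[1:2]
pos 3 'a': at 10  → match P0@[3:3],P4@[2:3]
pos 4 'a': at 15 ·f  → match P0@[4:4],P4@[3:4]
pos 5 'c': at 2 ·f
pos 6 'e': at 3
pos 7 'b': at 4
pos 8 'd': at 5
pos 9 'e': at 6
pos 10 'd': at 7  → match P1@[5:10],P6@[6:10]
pos 11 'e': at 16 ·f
pos 12 'c': at 2 ·f
pos 13 'e': at 3
pos 14 'b': at 4
pos 15 'd': at 5
pos 16 'e': at 6
pos 17 'd': at 7  → match P1@[12:17],P6@[13:17]
pos 18 'b': at 8 ·f
pos 19 'b': at 8 ·f
pos 20 'a': at 9  → match P0@[20:20],P5@[19:20]
pos 21 'a': at 10  → match P0@[21:21],P4@[20:21]
pos 22 'd': at 11  → match P2@[19:22]
pos 23 'b': at 8 ·f
pos 24 'c': at 12
pos 25 'c': at 13
pos 26 'c': at 14  → match P3@[23:26]
pos 27 'd': at 0 ·f
pos 28 'd': at 0
pos 29 'c': at 2
pos 30 'e': at 3
pos 31 'b': at 4
pos 32 'd': at 5
pos 33 'e': at 6
pos 34 'd': at 7  → match P1@[29:34],P6@[30:34]
pos 35 'd': at 0 ·f
pos 36 'e': at 16
pos 37 'b': at 17
pos 38 'a': at 9 ·f  → match P0@[38:38],P5@[37:38]
pos 39 'd': at 0 ·f
pos 40 'b': at 8
pos 41 'a': at 9  → match P0@[41:41],P5@[40:41]
pos 42 'a': at 10  → match P0@[42:42],P4@[41:42]
pos 43 'd': at 11  → match P2@[40:43]
pos 44 'b': at 8 ·f
pos 45 'a': at 9  → match P0@[45:45],P5@[44:45]
pos 46 'b': at 8 ·f
pos 47 'b': at 8 ·f
pos 48 'a': at 9  → match P0@[48:48],P5@[47:48]
pos 49 'a': at 10  → match P0@[49:49],P4@[48:49]
pos 50 'd': at 11  → match P2@[47:50]
pos 51 'a': at 1 ·f  → match P0@[51:51]
pos 52 'c': at 2 ·f
pos 53 'c': at 2 ·f
pos 54 'e': at 3
pos 55 'b': at 4
pos 56 'd': at 5
pos 57 'e': at 6
pos 58 'd': at 7  → match P1@[53:58],P6@[54:58]
pos 59 'a': at 1 ·f  → match P0@[59:59]
pos 60 'b': at 8 ·f
pos 61 'd': at 0 ·f
pos 62 'b': at 8
pos 63 'a': at 9  → match P0@[63:63],P5@[62:63]
pos 64 'a': at 10  → match P0@[64:64],P4@[63:64]
pos 65 'd': at 11  → match P2@[62:65]
pos 66 'c': at 2 ·f
pos 67 'a': at 1 ·f  → match P0@[67:67]
pos 68 'e': at 16 ·f
pos 69 'b': at 17
pos 70 'b': at 8 ·f
pos 71 'a': at 9  → match P0@[71:71],P5@[70:71]
pos 72 'a': at 10  → match P0@[72:72],P4@[71:72]

All matches (sorted): [[0,0],[2,0],[2,5],[3,0],[3,4],[4,0],[4,4],[10,1],[10,6],[17,1],[17,6],[20,0],[20,5],[21,0],[21,4],[22,2],[26,3],[34,1],[34,6],[38,0],[38,5],[41,0],[41,5],[42,0],[42,4],[43,2],[45,0],[45,5],[48,0],[48,5],[49,0],[49,4],[50,2],[51,0],[58,1],[58,6],[59,0],[63,0],[63,5],[64,0],[64,4],[65,2],[67,0],[71,0],[71,5],[72,0],[72,4]]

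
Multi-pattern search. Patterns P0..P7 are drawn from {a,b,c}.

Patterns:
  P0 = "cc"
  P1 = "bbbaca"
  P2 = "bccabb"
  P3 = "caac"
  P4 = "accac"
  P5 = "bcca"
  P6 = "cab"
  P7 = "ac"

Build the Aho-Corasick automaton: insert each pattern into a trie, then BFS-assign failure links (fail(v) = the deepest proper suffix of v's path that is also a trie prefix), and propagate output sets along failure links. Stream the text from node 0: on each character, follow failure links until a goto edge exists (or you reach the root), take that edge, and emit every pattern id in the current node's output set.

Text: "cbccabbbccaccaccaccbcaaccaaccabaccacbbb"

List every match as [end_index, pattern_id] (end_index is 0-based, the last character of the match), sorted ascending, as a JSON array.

Build automaton:
Trie (insert patterns):
  0='ε' goto a→17 b→3 c→1
  1='c' goto a→14 c→2
  2='cc' goto ·  [P0 ends]
  3='b' goto b→4 c→9
  4='bb' goto b→5
  5='bbb' goto a→6
  6='bbba' goto c→7
  7='bbbac' goto a→8
  8='bbbaca' goto ·  [P1 ends]
  9='bc' goto c→10
  10='bcc' goto a→11
  11='bcca' goto b→12  [P5 ends]
  12='bccab' goto b→13
  13='bccabb' goto ·  [P2 ends]
  14='ca' goto a→15 b→22
  15='caa' goto c→16
  16='caac' goto ·  [P3 ends]
  17='a' goto c→18
  18='ac' goto c→19  [P7 ends]
  19='acc' goto a→20
  20='acca' goto c→21
  21='accac' goto ·  [P4 ends]
  22='cab' goto ·  [P6 ends]

Failure links (BFS by depth):
  n1('c'): parent n0 fail=0; on 'c' 0 → fail=0;  out ∅∪∅=∅
  n3('b'): parent n0 fail=0; on 'b' 0 → fail=0;  out ∅∪∅=∅
  n17('a'): parent n0 fail=0; on 'a' 0 → fail=0;  out ∅∪∅=∅
  n2('cc'): parent n1 fail=0; on 'c' 0 → fail=1;  out {0}∪∅={0}
  n4('bb'): parent n3 fail=0; on 'b' 0 → fail=3;  out ∅∪∅=∅
  n9('bc'): parent n3 fail=0; on 'c' 0 → fail=1;  out ∅∪∅=∅
  n14('ca'): parent n1 fail=0; on 'a' 0 → fail=17;  out ∅∪∅=∅
  n18('ac'): parent n17 fail=0; on 'c' 0 → fail=1;  out {7}∪∅={7}
  n5('bbb'): parent n4 fail=3; on 'b' 3 → fail=4;  out ∅∪∅=∅
  n10('bcc'): parent n9 fail=1; on 'c' 1 → fail=2;  out ∅∪{0}={0}
  n15('caa'): parent n14 fail=17; on 'a' 17→0 → fail=17;  out ∅∪∅=∅
  n19('acc'): parent n18 fail=1; on 'c' 1 → fail=2;  out ∅∪{0}={0}
  n22('cab'): parent n14 fail=17; on 'b' 17→0 → fail=3;  out {6}∪∅={6}
  n6('bbba'): parent n5 fail=4; on 'a' 4→3→0 → fail=17;  out ∅∪∅=∅
  n11('bcca'): parent n10 fail=2; on 'a' 2→1 → fail=14;  out {5}∪∅={5}
  n16('caac'): parent n15 fail=17; on 'c' 17 → fail=18;  out {3}∪{7}={3,7}
  n20('acca'): parent n19 fail=2; on 'a' 2→1 → fail=14;  out ∅∪∅=∅
  n7('bbbac'): parent n6 fail=17; on 'c' 17 → fail=18;  out ∅∪{7}={7}
  n12('bccab'): parent n11 fail=14; on 'b' 14 → fail=22;  out ∅∪{6}={6}
  n21('accac'): parent n20 fail=14; on 'c' 14→17 → fail=18;  out {4}∪{7}={4,7}
  n8('bbbaca'): parent n7 fail=18; on 'a' 18→1 → fail=14;  out {1}∪∅={1}
  n13('bccabb'): parent n12 fail=22; on 'b' 22→3 → fail=4;  out {2}∪∅={2}

Scan:
pos 0 'c': at 1
pos 1 'b': at 3 ·f
pos 2 'c': at 9
pos 3 'c': at 10  ** P0@[2:3]
pos 4 'a': at 11  ** P5@[1:4]
pos 5 'b': at 12  ** P6@[3:5]
pos 6 'b': at 13  ** P2@[1:6]
pos 7 'b': at 5 ·f
pos 8 'c': at 9 ·f
pos 9 'c': at 10  ** P0@[8:9]
pos 10 'a': at 11  ** P5@[7:10]
pos 11 'c': at 18 ·f  ** P7@[10:11]
pos 12 'c': at 19  ** P0@[11:12]
pos 13 'a': at 20
pos 14 'c': at 21  ** P4@[10:14],P7@[13:14]
pos 15 'c': at 19 ·f  ** P0@[14:15]
pos 16 'a': at 20
pos 17 'c': at 21  ** P4@[13:17],P7@[16:17]
pos 18 'c': at 19 ·f  ** P0@[17:18]
pos 19 'b': at 3 ·f
pos 20 'c': at 9
pos 21 'a': at 14 ·f
pos 22 'a': at 15
pos 23 'c': at 16  ** P3@[20:23],P7@[22:23]
pos 24 'c': at 19 ·f  ** P0@[23:24]
pos 25 'a': at 20
pos 26 'a': at 15 ·f
pos 27 'c': at 16  ** P3@[24:27],P7@[26:27]
pos 28 'c': at 19 ·f  ** P0@[27:28]
pos 29 'a': at 20
pos 30 'b': at 22 ·f  ** P6@[28:30]
pos 31 'a': at 17 ·f
pos 32 'c': at 18  ** P7@[31:32]
pos 33 'c': at 19  ** P0@[32:33]
pos 34 'a': at 20
pos 35 'c': at 21  ** P4@[31:35],P7@[34:35]
pos 36 'b': at 3 ·f
pos 37 'b': at 4
pos 38 'b': at 5

Result: [[3,0],[4,5],[5,6],[6,2],[9,0],[10,5],[11,7],[12,0],[14,4],[14,7],[15,0],[17,4],[17,7],[18,0],[23,3],[23,7],[24,0],[27,3],[27,7],[28,0],[30,6],[32,7],[33,0],[35,4],[35,7]]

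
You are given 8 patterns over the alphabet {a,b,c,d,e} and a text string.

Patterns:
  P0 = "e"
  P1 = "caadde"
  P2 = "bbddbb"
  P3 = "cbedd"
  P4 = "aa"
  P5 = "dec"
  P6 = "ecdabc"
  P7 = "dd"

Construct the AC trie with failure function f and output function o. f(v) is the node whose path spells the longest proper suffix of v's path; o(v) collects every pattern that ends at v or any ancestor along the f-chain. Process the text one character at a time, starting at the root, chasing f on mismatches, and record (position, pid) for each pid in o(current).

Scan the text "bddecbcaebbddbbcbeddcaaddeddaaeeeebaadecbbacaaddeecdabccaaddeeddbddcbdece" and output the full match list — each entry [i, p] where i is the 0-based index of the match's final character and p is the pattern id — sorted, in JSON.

Build automaton:
Trie nodes:
  n0 'ε': a→18 b→8 c→2 d→20 e→1
  n1 'e': c→23  ←P0
  n2 'c': a→3 b→14
  n3 'ca': a→4
  n4 'caa': d→5
  n5 'caad': d→6
  n6 'caadd': e→7
  n7 'caadde': ·  ←P1
  n8 'b': b→9
  n9 'bb': d→10
  n10 'bbd': d→11
  n11 'bbdd': b→12
  n12 'bbddb': b→13
  n13 'bbddbb': ·  ←P2
  n14 'cb': e→15
  n15 'cbe': d→16
  n16 'cbed': d→17
  n17 'cbedd': ·  ←P3
  n18 'a': a→19
  n19 'aa': ·  ←P4
  n20 'd': d→28 e→21
  n21 'de': c→22
  n22 'dec': ·  ←P5
  n23 'ec': d→24
  n24 'ecd': a→25
  n25 'ecda': b→26
  n26 'ecdab': c→27
  n27 'ecdabc': ·  ←P6
  n28 'dd': ·  ←P7

BFS fail/out derivation:
  n1('e'): parent n0 fail=0; on 'e' 0 → fail=0;  out {0}∪∅={0}
  n2('c'): parent n0 fail=0; on 'c' 0 → fail=0;  out ∅∪∅=∅
  n8('b'): parent n0 fail=0; on 'b' 0 → fail=0;  out ∅∪∅=∅
  n18('a'): parent n0 fail=0; on 'a' 0 → fail=0;  out ∅∪∅=∅
  n20('d'): parent n0 fail=0; on 'd' 0 → fail=0;  out ∅∪∅=∅
  n3('ca'): parent n2 fail=0; on 'a' 0 → fail=18;  out ∅∪∅=∅
  n9('bb'): parent n8 fail=0; on 'b' 0 → fail=8;  out ∅∪∅=∅
  n14('cb'): parent n2 fail=0; on 'b' 0 → fail=8;  out ∅∪∅=∅
  n19('aa'): parent n18 fail=0; on 'a' 0 → fail=18;  out {4}∪∅={4}
  n21('de'): parent n20 fail=0; on 'e' 0 → fail=1;  out ∅∪{0}={0}
  n23('ec'): parent n1 fail=0; on 'c' 0 → fail=2;  out ∅∪∅=∅
  n28('dd'): parent n20 fail=0; on 'd' 0 → fail=20;  out {7}∪∅={7}
  n4('caa'): parent n3 fail=18; on 'a' 18 → fail=19;  out ∅∪{4}={4}
  n10('bbd'): parent n9 fail=8; on 'd' 8→0 → fail=20;  out ∅∪∅=∅
  n15('cbe'): parent n14 fail=8; on 'e' 8→0 → fail=1;  out ∅∪{0}={0}
  n22('dec'): parent n21 fail=1; on 'c' 1 → fail=23;  out {5}∪∅={5}
  n24('ecd'): parent n23 fail=2; on 'd' 2→0 → fail=20;  out ∅∪∅=∅
  n5('caad'): parent n4 fail=19; on 'd' 19→18→0 → fail=20;  out ∅∪∅=∅
  n11('bbdd'): parent n10 fail=20; on 'd' 20 → fail=28;  out ∅∪{7}={7}
  n16('cbed'): parent n15 fail=1; on 'd' 1→0 → fail=20;  out ∅∪∅=∅
  n25('ecda'): parent n24 fail=20; on 'a' 20→0 → fail=18;  out ∅∪∅=∅
  n6('caadd'): parent n5 fail=20; on 'd' 20 → fail=28;  out ∅∪{7}={7}
  n12('bbddb'): parent n11 fail=28; on 'b' 28→20→0 → fail=8;  out ∅∪∅=∅
  n17('cbedd'): parent n16 fail=20; on 'd' 20 → fail=28;  out {3}∪{7}={3,7}
  n26('ecdab'): parent n25 fail=18; on 'b' 18→0 → fail=8;  out ∅∪∅=∅
  n7('caadde'): parent n6 fail=28; on 'e' 28→20 → fail=21;  out {1}∪{0}={0,1}
  n13('bbddbb'): parent n12 fail=8; on 'b' 8 → fail=9;  out {2}∪∅={2}
  n27('ecdabc'): parent n26 fail=8; on 'c' 8→0 → fail=2;  out {6}∪∅={6}

Scan:
[0] read 'b'  n0⇒n8
[1] read 'd'  n8⇒n20 (fail-walked)
[2] read 'd'  n20⇒n28  emit P7@[1:2]
[3] read 'e'  n28⇒n21 (fail-walked)  emit P0@[3:3]
[4] read 'c'  n21⇒n22  emit P5@[2:4]
[5] read 'b'  n22⇒n14 (fail-walked)
[6] read 'c'  n14⇒n2 (fail-walked)
[7] read 'a'  n2⇒n3
[8] read 'e'  n3⇒n1 (fail-walked)  emit P0@[8:8]
[9] read 'b'  n1⇒n8 (fail-walked)
[10] read 'b'  n8⇒n9
[11] read 'd'  n9⇒n10
[12] read 'd'  n10⇒n11  emit P7@[11:12]
[13] read 'b'  n11⇒n12
[14] read 'b'  n12⇒n13  emit P2@[9:14]
[15] read 'c'  n13⇒n2 (fail-walked)
[16] read 'b'  n2⇒n14
[17] read 'e'  n14⇒n15  emit P0@[17:17]
[18] read 'd'  n15⇒n16
[19] read 'd'  n16⇒n17  emit P3@[15:19],P7@[18:19]
[20] read 'c'  n17⇒n2 (fail-walked)
[21] read 'a'  n2⇒n3
[22] read 'a'  n3⇒n4  emit P4@[21:22]
[23] read 'd'  n4⇒n5
[24] read 'd'  n5⇒n6  emit P7@[23:24]
[25] read 'e'  n6⇒n7  emit P0@[25:25],P1@[20:25]
[26] read 'd'  n7⇒n20 (fail-walked)
[27] read 'd'  n20⇒n28  emit P7@[26:27]
[28] read 'a'  n28⇒n18 (fail-walked)
[29] read 'a'  n18⇒n19  emit P4@[28:29]
[30] read 'e'  n19⇒n1 (fail-walked)  emit P0@[30:30]
[31] read 'e'  n1⇒n1 (fail-walked)  emit P0@[31:31]
[32] read 'e'  n1⇒n1 (fail-walked)  emit P0@[32:32]
[33] read 'e'  n1⇒n1 (fail-walked)  emit P0@[33:33]
[34] read 'b'  n1⇒n8 (fail-walked)
[35] read 'a'  n8⇒n18 (fail-walked)
[36] read 'a'  n18⇒n19  emit P4@[35:36]
[37] read 'd'  n19⇒n20 (fail-walked)
[38] read 'e'  n20⇒n21  emit P0@[38:38]
[39] read 'c'  n21⇒n22  emit P5@[37:39]
[40] read 'b'  n22⇒n14 (fail-walked)
[41] read 'b'  n14⇒n9 (fail-walked)
[42] read 'a'  n9⇒n18 (fail-walked)
[43] read 'c'  n18⇒n2 (fail-walked)
[44] read 'a'  n2⇒n3
[45] read 'a'  n3⇒n4  emit P4@[44:45]
[46] read 'd'  n4⇒n5
[47] read 'd'  n5⇒n6  emit P7@[46:47]
[48] read 'e'  n6⇒n7  emit P0@[48:48],P1@[43:48]
[49] read 'e'  n7⇒n1 (fail-walked)  emit P0@[49:49]
[50] read 'c'  n1⇒n23
[51] read 'd'  n23⇒n24
[52] read 'a'  n24⇒n25
[53] read 'b'  n25⇒n26
[54] read 'c'  n26⇒n27  emit P6@[49:54]
[55] read 'c'  n27⇒n2 (fail-walked)
[56] read 'a'  n2⇒n3
[57] read 'a'  n3⇒n4  emit P4@[56:57]
[58] read 'd'  n4⇒n5
[59] read 'd'  n5⇒n6  emit P7@[58:59]
[60] read 'e'  n6⇒n7  emit P0@[60:60],P1@[55:60]
[61] read 'e'  n7⇒n1 (fail-walked)  emit P0@[61:61]
[62] read 'd'  n1⇒n20 (fail-walked)
[63] read 'd'  n20⇒n28  emit P7@[62:63]
[64] read 'b'  n28⇒n8 (fail-walked)
[65] read 'd'  n8⇒n20 (fail-walked)
[66] read 'd'  n20⇒n28  emit P7@[65:66]
[67] read 'c'  n28⇒n2 (fail-walked)
[68] read 'b'  n2⇒n14
[69] read 'd'  n14⇒n20 (fail-walked)
[70] read 'e'  n20⇒n21  emit P0@[70:70]
[71] read 'c'  n21⇒n22  emit P5@[69:71]
[72] read 'e'  n22⇒n1 (fail-walked)  emit P0@[72:72]

Result: [[2,7],[3,0],[4,5],[8,0],[12,7],[14,2],[17,0],[19,3],[19,7],[22,4],[24,7],[25,0],[25,1],[27,7],[29,4],[30,0],[31,0],[32,0],[33,0],[36,4],[38,0],[39,5],[45,4],[47,7],[48,0],[48,1],[49,0],[54,6],[57,4],[59,7],[60,0],[60,1],[61,0],[63,7],[66,7],[70,0],[71,5],[72,0]]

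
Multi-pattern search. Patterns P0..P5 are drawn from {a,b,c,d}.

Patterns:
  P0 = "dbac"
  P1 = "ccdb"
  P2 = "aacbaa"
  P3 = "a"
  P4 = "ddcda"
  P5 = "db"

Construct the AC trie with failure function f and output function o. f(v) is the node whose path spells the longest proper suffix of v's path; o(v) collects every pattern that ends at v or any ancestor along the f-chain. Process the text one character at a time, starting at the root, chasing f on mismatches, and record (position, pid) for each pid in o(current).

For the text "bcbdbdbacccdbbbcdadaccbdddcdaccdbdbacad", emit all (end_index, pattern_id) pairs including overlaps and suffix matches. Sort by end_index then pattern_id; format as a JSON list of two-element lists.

Build automaton:
Trie nodes:
  0='ε' goto a→9 c→5 d→1
  1='d' goto b→2 d→15
  2='db' goto a→3  ←P5
  3='dba' goto c→4
  4='dbac' goto ·  ←P0
  5='c' goto c→6
  6='cc' goto d→7
  7='ccd' goto b→8
  8='ccdb' goto ·  ←P1
  9='a' goto a→10  ←P3
  10='aa' goto c→11
  11='aac' goto b→12
  12='aacb' goto a→13
  13='aacba' goto a→14
  14='aacbaa' goto ·  ←P2
  15='dd' goto c→16
  16='ddc' goto d→17
  17='ddcd' goto a→18
  18='ddcda' goto ·  ←P4

BFS fail/out derivation:
  n1('d'): parent n0 fail=0; on 'd' 0 → fail=0;  out ∅∪∅=∅
  n5('c'): parent n0 fail=0; on 'c' 0 → fail=0;  out ∅∪∅=∅
  n9('a'): parent n0 fail=0; on 'a' 0 → fail=0;  out {3}∪∅={3}
  n2('db'): parent n1 fail=0; on 'b' 0 → fail=0;  out {5}∪∅={5}
  n6('cc'): parent n5 fail=0; on 'c' 0 → fail=5;  out ∅∪∅=∅
  n10('aa'): parent n9 fail=0; on 'a' 0 → fail=9;  out ∅∪{3}={3}
  n15('dd'): parent n1 fail=0; on 'd' 0 → fail=1;  out ∅∪∅=∅
  n3('dba'): parent n2 fail=0; on 'a' 0 → fail=9;  out ∅∪{3}={3}
  n7('ccd'): parent n6 fail=5; on 'd' 5→0 → fail=1;  out ∅∪∅=∅
  n11('aac'): parent n10 fail=9; on 'c' 9→0 → fail=5;  out ∅∪∅=∅
  n16('ddc'): parent n15 fail=1; on 'c' 1→0 → fail=5;  out ∅∪∅=∅
  n4('dbac'): parent n3 fail=9; on 'c' 9→0 → fail=5;  out {0}∪∅={0}
  n8('ccdb'): parent n7 fail=1; on 'b' 1 → fail=2;  out {1}∪{5}={1,5}
  n12('aacb'): parent n11 fail=5; on 'b' 5→0 → fail=0;  out ∅∪∅=∅
  n17('ddcd'): parent n16 fail=5; on 'd' 5→0 → fail=1;  out ∅∪∅=∅
  n13('aacba'): parent n12 fail=0; on 'a' 0 → fail=9;  out ∅∪{3}={3}
  n18('ddcda'): parent n17 fail=1; on 'a' 1→0 → fail=9;  out {4}∪{3}={3,4}
  n14('aacbaa'): parent n13 fail=9; on 'a' 9 → fail=10;  out {2}∪{3}={2,3}

Scan:
[0] read 'b'  n0⇒n0
[1] read 'c'  n0⇒n5
[2] read 'b'  n5⇒n0 (fail-walked)
[3] read 'd'  n0⇒n1
[4] read 'b'  n1⇒n2  → match P5@[3:4]
[5] read 'd'  n2⇒n1 (fail-walked)
[6] read 'b'  n1⇒n2  → match P5@[5:6]
[7] read 'a'  n2⇒n3  → match P3@[7:7]
[8] read 'c'  n3⇒n4  → match P0@[5:8]
[9] read 'c'  n4⇒n6 (fail-walked)
[10] read 'c'  n6⇒n6 (fail-walked)
[11] read 'd'  n6⇒n7
[12] read 'b'  n7⇒n8  → match P1@[9:12],P5@[11:12]
[13] read 'b'  n8⇒n0 (fail-walked)
[14] read 'b'  n0⇒n0
[15] read 'c'  n0⇒n5
[16] read 'd'  n5⇒n1 (fail-walked)
[17] read 'a'  n1⇒n9 (fail-walked)  → match P3@[17:17]
[18] read 'd'  n9⇒n1 (fail-walked)
[19] read 'a'  n1⇒n9 (fail-walked)  → match P3@[19:19]
[20] read 'c'  n9⇒n5 (fail-walked)
[21] read 'c'  n5⇒n6
[22] read 'b'  n6⇒n0 (fail-walked)
[23] read 'd'  n0⇒n1
[24] read 'd'  n1⇒n15
[25] read 'd'  n15⇒n15 (fail-walked)
[26] read 'c'  n15⇒n16
[27] read 'd'  n16⇒n17
[28] read 'a'  n17⇒n18  → match P3@[28:28],P4@[24:28]
[29] read 'c'  n18⇒n5 (fail-walked)
[30] read 'c'  n5⇒n6
[31] read 'd'  n6⇒n7
[32] read 'b'  n7⇒n8  → match P1@[29:32],P5@[31:32]
[33] read 'd'  n8⇒n1 (fail-walked)
[34] read 'b'  n1⇒n2  → match P5@[33:34]
[35] read 'a'  n2⇒n3  → match P3@[35:35]
[36] read 'c'  n3⇒n4  → match P0@[33:36]
[37] read 'a'  n4⇒n9 (fail-walked)  → match P3@[37:37]
[38] read 'd'  n9⇒n1 (fail-walked)

Result: [[4,5],[6,5],[7,3],[8,0],[12,1],[12,5],[17,3],[19,3],[28,3],[28,4],[32,1],[32,5],[34,5],[35,3],[36,0],[37,3]]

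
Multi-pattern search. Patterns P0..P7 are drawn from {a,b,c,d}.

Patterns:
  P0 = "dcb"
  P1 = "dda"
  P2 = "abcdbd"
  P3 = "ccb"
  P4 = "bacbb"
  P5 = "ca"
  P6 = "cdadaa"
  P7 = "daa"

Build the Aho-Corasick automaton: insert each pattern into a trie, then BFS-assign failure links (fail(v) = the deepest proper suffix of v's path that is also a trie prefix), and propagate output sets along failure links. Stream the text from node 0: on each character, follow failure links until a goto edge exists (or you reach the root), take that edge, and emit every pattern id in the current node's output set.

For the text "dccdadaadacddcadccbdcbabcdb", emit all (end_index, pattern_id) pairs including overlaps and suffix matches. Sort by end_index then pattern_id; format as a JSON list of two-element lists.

Construct AC machine:
Trie (insert patterns):
  n0 'ε': a→6 b→15 c→12 d→1
  n1 'd': a→26 c→2 d→4
  n2 'dc': b→3
  n3 'dcb': ·  ←P0
  n4 'dd': a→5
  n5 'dda': ·  ←P1
  n6 'a': b→7
  n7 'ab': c→8
  n8 'abc': d→9
  n9 'abcd': b→10
  n10 'abcdb': d→11
  n11 'abcdbd': ·  ←P2
  n12 'c': a→20 c→13 d→21
  n13 'cc': b→14
  n14 'ccb': ·  ←P3
  n15 'b': a→16
  n16 'ba': c→17
  n17 'bac': b→18
  n18 'bacb': b→19
  n19 'bacbb': ·  ←P4
  n20 'ca': ·  ←P5
  n21 'cd': a→22
  n22 'cda': d→23
  n23 'cdad': a→24
  n24 'cdada': a→25
  n25 'cdadaa': ·  ←P6
  n26 'da': a→27
  n27 'daa': ·  ←P7

Failure links (BFS by depth):
  n1('d'): parent n0 fail=0; on 'd' 0 → fail=0;  out ∅∪∅=∅
  n6('a'): parent n0 fail=0; on 'a' 0 → fail=0;  out ∅∪∅=∅
  n12('c'): parent n0 fail=0; on 'c' 0 → fail=0;  out ∅∪∅=∅
  n15('b'): parent n0 fail=0; on 'b' 0 → fail=0;  out ∅∪∅=∅
  n2('dc'): parent n1 fail=0; on 'c' 0 → fail=12;  out ∅∪∅=∅
  n4('dd'): parent n1 fail=0; on 'd' 0 → fail=1;  out ∅∪∅=∅
  n7('ab'): parent n6 fail=0; on 'b' 0 → fail=15;  out ∅∪∅=∅
  n13('cc'): parent n12 fail=0; on 'c' 0 → fail=12;  out ∅∪∅=∅
  n16('ba'): parent n15 fail=0; on 'a' 0 → fail=6;  out ∅∪∅=∅
  n20('ca'): parent n12 fail=0; on 'a' 0 → fail=6;  out {5}∪∅={5}
  n21('cd'): parent n12 fail=0; on 'd' 0 → fail=1;  out ∅∪∅=∅
  n26('da'): parent n1 fail=0; on 'a' 0 → fail=6;  out ∅∪∅=∅
  n3('dcb'): parent n2 fail=12; on 'b' 12→0 → fail=15;  out {0}∪∅={0}
  n5('dda'): parent n4 fail=1; on 'a' 1 → fail=26;  out {1}∪∅={1}
  n8('abc'): parent n7 fail=15; on 'c' 15→0 → fail=12;  out ∅∪∅=∅
  n14('ccb'): parent n13 fail=12; on 'b' 12→0 → fail=15;  out {3}∪∅={3}
  n17('bac'): parent n16 fail=6; on 'c' 6→0 → fail=12;  out ∅∪∅=∅
  n22('cda'): parent n21 fail=1; on 'a' 1 → fail=26;  out ∅∪∅=∅
  n27('daa'): parent n26 fail=6; on 'a' 6→0 → fail=6;  out {7}∪∅={7}
  n9('abcd'): parent n8 fail=12; on 'd' 12 → fail=21;  out ∅∪∅=∅
  n18('bacb'): parent n17 fail=12; on 'b' 12→0 → fail=15;  out ∅∪∅=∅
  n23('cdad'): parent n22 fail=26; on 'd' 26→6→0 → fail=1;  out ∅∪∅=∅
  n10('abcdb'): parent n9 fail=21; on 'b' 21→1→0 → fail=15;  out ∅∪∅=∅
  n19('bacbb'): parent n18 fail=15; on 'b' 15→0 → fail=15;  out {4}∪∅={4}
  n24('cdada'): parent n23 fail=1; on 'a' 1 → fail=26;  out ∅∪∅=∅
  n11('abcdbd'): parent n10 fail=15; on 'd' 15→0 → fail=1;  out {2}∪∅={2}
  n25('cdadaa'): parent n24 fail=26; on 'a' 26 → fail=27;  out {6}∪{7}={6,7}

Run:
[0] read 'd'  n0⇒n1
[1] read 'c'  n1⇒n2
[2] read 'c'  n2⇒n13 ·f
[3] read 'd'  n13⇒n21 ·f
[4] read 'a'  n21⇒n22
[5] read 'd'  n22⇒n23
[6] read 'a'  n23⇒n24
[7] read 'a'  n24⇒n25  emit P6@[2:7],P7@[5:7]
[8] read 'd'  n25⇒n1 ·f
[9] read 'a'  n1⇒n26
[10] read 'c'  n26⇒n12 ·f
[11] read 'd'  n12⇒n21
[12] read 'd'  n21⇒n4 ·f
[13] read 'c'  n4⇒n2 ·f
[14] read 'a'  n2⇒n20 ·f  emit P5@[13:14]
[15] read 'd'  n20⇒n1 ·f
[16] read 'c'  n1⇒n2
[17] read 'c'  n2⇒n13 ·f
[18] read 'b'  n13⇒n14  emit P3@[16:18]
[19] read 'd'  n14⇒n1 ·f
[20] read 'c'  n1⇒n2
[21] read 'b'  n2⇒n3  emit P0@[19:21]
[22] read 'a'  n3⇒n16 ·f
[23] read 'b'  n16⇒n7 ·f
[24] read 'c'  n7⇒n8
[25] read 'd'  n8⇒n9
[26] read 'b'  n9⇒n10

All matches (sorted): [[7,6],[7,7],[14,5],[18,3],[21,0]]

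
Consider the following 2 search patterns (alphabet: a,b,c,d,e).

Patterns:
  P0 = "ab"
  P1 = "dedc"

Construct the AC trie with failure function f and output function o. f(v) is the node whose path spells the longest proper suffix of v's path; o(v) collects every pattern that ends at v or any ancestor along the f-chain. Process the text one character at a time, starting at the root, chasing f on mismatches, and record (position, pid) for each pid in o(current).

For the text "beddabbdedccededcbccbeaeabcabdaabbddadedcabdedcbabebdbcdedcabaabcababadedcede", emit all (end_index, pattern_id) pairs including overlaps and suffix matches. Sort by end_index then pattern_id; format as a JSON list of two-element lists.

Build automaton:
Trie (insert patterns):
  n0 'ε': a→1 d→3
  n1 'a': b→2
  n2 'ab': ·  [P0 ends]
  n3 'd': e→4
  n4 'de': d→5
  n5 'ded': c→6
  n6 'dedc': ·  [P1 ends]

BFS fail/out derivation:
  n1('a'): parent n0 fail=0; on 'a' 0 → fail=0;  out ∅∪∅=∅
  n3('d'): parent n0 fail=0; on 'd' 0 → fail=0;  out ∅∪∅=∅
  n2('ab'): parent n1 fail=0; on 'b' 0 → fail=0;  out {0}∪∅={0}
  n4('de'): parent n3 fail=0; on 'e' 0 → fail=0;  out ∅∪∅=∅
  n5('ded'): parent n4 fail=0; on 'd' 0 → fail=3;  out ∅∪∅=∅
  n6('dedc'): parent n5 fail=3; on 'c' 3→0 → fail=0;  out {1}∪∅={1}

Text stream:
i=0 'b': node 0→0
i=1 'e': node 0→0
i=2 'd': node 0→3
i=3 'd': node 3→3 ·f
i=4 'a': node 3→1 ·f
i=5 'b': node 1→2  ** P0@[4:5]
i=6 'b': node 2→0 ·f
i=7 'd': node 0→3
i=8 'e': node 3→4
i=9 'd': node 4→5
i=10 'c': node 5→6  ** P1@[7:10]
i=11 'c': node 6→0 ·f
i=12 'e': node 0→0
i=13 'd': node 0→3
i=14 'e': node 3→4
i=15 'd': node 4→5
i=16 'c': node 5→6  ** P1@[13:16]
i=17 'b': node 6→0 ·f
i=18 'c': node 0→0
i=19 'c': node 0→0
i=20 'b': node 0→0
i=21 'e': node 0→0
i=22 'a': node 0→1
i=23 'e': node 1→0 ·f
i=24 'a': node 0→1
i=25 'b': node 1→2  ** P0@[24:25]
i=26 'c': node 2→0 ·f
i=27 'a': node 0→1
i=28 'b': node 1→2  ** P0@[27:28]
i=29 'd': node 2→3 ·f
i=30 'a': node 3→1 ·f
i=31 'a': node 1→1 ·f
i=32 'b': node 1→2  ** P0@[31:32]
i=33 'b': node 2→0 ·f
i=34 'd': node 0→3
i=35 'd': node 3→3 ·f
i=36 'a': node 3→1 ·f
i=37 'd': node 1→3 ·f
i=38 'e': node 3→4
i=39 'd': node 4→5
i=40 'c': node 5→6  ** P1@[37:40]
i=41 'a': node 6→1 ·f
i=42 'b': node 1→2  ** P0@[41:42]
i=43 'd': node 2→3 ·f
i=44 'e': node 3→4
i=45 'd': node 4→5
i=46 'c': node 5→6  ** P1@[43:46]
i=47 'b': node 6→0 ·f
i=48 'a': node 0→1
i=49 'b': node 1→2  ** P0@[48:49]
i=50 'e': node 2→0 ·f
i=51 'b': node 0→0
i=52 'd': node 0→3
i=53 'b': node 3→0 ·f
i=54 'c': node 0→0
i=55 'd': node 0→3
i=56 'e': node 3→4
i=57 'd': node 4→5
i=58 'c': node 5→6  ** P1@[55:58]
i=59 'a': node 6→1 ·f
i=60 'b': node 1→2  ** P0@[59:60]
i=61 'a': node 2→1 ·f
i=62 'a': node 1→1 ·f
i=63 'b': node 1→2  ** P0@[62:63]
i=64 'c': node 2→0 ·f
i=65 'a': node 0→1
i=66 'b': node 1→2  ** P0@[65:66]
i=67 'a': node 2→1 ·f
i=68 'b': node 1→2  ** P0@[67:68]
i=69 'a': node 2→1 ·f
i=70 'd': node 1→3 ·f
i=71 'e': node 3→4
i=72 'd': node 4→5
i=73 'c': node 5→6  ** P1@[70:73]
i=74 'e': node 6→0 ·f
i=75 'd': node 0→3
i=76 'e': node 3→4

Result: [[5,0],[10,1],[16,1],[25,0],[28,0],[32,0],[40,1],[42,0],[46,1],[49,0],[58,1],[60,0],[63,0],[66,0],[68,0],[73,1]]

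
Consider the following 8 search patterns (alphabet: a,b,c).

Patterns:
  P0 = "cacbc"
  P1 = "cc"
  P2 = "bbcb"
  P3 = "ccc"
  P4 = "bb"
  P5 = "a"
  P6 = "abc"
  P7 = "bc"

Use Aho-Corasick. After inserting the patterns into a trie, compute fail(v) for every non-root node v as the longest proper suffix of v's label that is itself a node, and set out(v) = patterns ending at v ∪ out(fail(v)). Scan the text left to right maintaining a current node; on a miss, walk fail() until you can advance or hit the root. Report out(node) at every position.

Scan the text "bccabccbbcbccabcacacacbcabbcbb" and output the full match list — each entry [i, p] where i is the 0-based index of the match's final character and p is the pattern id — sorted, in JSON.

Build:
Trie (insert patterns):
  n0 'ε': a→12 b→7 c→1
  n1 'c': a→2 c→6
  n2 'ca': c→3
  n3 'cac': b→4
  n4 'cacb': c→5
  n5 'cacbc': ·  ←P0
  n6 'cc': c→11  ←P1
  n7 'b': b→8 c→15
  n8 'bb': c→9  ←P4
  n9 'bbc': b→10
  n10 'bbcb': ·  ←P2
  n11 'ccc': ·  ←P3
  n12 'a': b→13  ←P5
  n13 'ab': c→14
  n14 'abc': ·  ←P6
  n15 'bc': ·  ←P7

BFS fail/out derivation:
  fail(1) 'c': from fail(0)=0 chase 'c': 0 ⇒ 0;  out=∅∪out(0)=∅
  fail(7) 'b': from fail(0)=0 chase 'b': 0 ⇒ 0;  out=∅∪out(0)=∅
  fail(12) 'a': from fail(0)=0 chase 'a': 0 ⇒ 0;  out={5}∪out(0)={5}
  fail(2) 'ca': from fail(1)=0 chase 'a': 0 ⇒ 12;  out=∅∪out(12)={5}
  fail(6) 'cc': from fail(1)=0 chase 'c': 0 ⇒ 1;  out={1}∪out(1)={1}
  fail(8) 'bb': from fail(7)=0 chase 'b': 0 ⇒ 7;  out={4}∪out(7)={4}
  fail(13) 'ab': from fail(12)=0 chase 'b': 0 ⇒ 7;  out=∅∪out(7)=∅
  fail(15) 'bc': from fail(7)=0 chase 'c': 0 ⇒ 1;  out={7}∪out(1)={7}
  fail(3) 'cac': from fail(2)=12 chase 'c': 12→0 ⇒ 1;  out=∅∪out(1)=∅
  fail(9) 'bbc': from fail(8)=7 chase 'c': 7 ⇒ 15;  out=∅∪out(15)={7}
  fail(11) 'ccc': from fail(6)=1 chase 'c': 1 ⇒ 6;  out={3}∪out(6)={1,3}
  fail(14) 'abc': from fail(13)=7 chase 'c': 7 ⇒ 15;  out={6}∪out(15)={6,7}
  fail(4) 'cacb': from fail(3)=1 chase 'b': 1→0 ⇒ 7;  out=∅∪out(7)=∅
  fail(10) 'bbcb': from fail(9)=15 chase 'b': 15→1→0 ⇒ 7;  out={2}∪out(7)={2}
  fail(5) 'cacbc': from fail(4)=7 chase 'c': 7 ⇒ 15;  out={0}∪out(15)={0,7}

Run:
i=0 'b': node 0→7
i=1 'c': node 7→15  → match P7@[0:1]
i=2 'c': node 15→6 (fail-walked)  → match P1@[1:2]
i=3 'a': node 6→2 (fail-walked)  → match P5@[3:3]
i=4 'b': node 2→13 (fail-walked)
i=5 'c': node 13→14  → match P6@[3:5],P7@[4:5]
i=6 'c': node 14→6 (fail-walked)  → match P1@[5:6]
i=7 'b': node 6→7 (fail-walked)
i=8 'b': node 7→8  → match P4@[7:8]
i=9 'c': node 8→9  → match P7@[8:9]
i=10 'b': node 9→10  → match P2@[7:10]
i=11 'c': node 10→15 (fail-walked)  → match P7@[10:11]
i=12 'c': node 15→6 (fail-walked)  → match P1@[11:12]
i=13 'a': node 6→2 (fail-walked)  → match P5@[13:13]
i=14 'b': node 2→13 (fail-walked)
i=15 'c': node 13→14  → match P6@[13:15],P7@[14:15]
i=16 'a': node 14→2 (fail-walked)  → match P5@[16:16]
i=17 'c': node 2→3
i=18 'a': node 3→2 (fail-walked)  → match P5@[18:18]
i=19 'c': node 2→3
i=20 'a': node 3→2 (fail-walked)  → match P5@[20:20]
i=21 'c': node 2→3
i=22 'b': node 3→4
i=23 'c': node 4→5  → match P0@[19:23],P7@[22:23]
i=24 'a': node 5→2 (fail-walked)  → match P5@[24:24]
i=25 'b': node 2→13 (fail-walked)
i=26 'b': node 13→8 (fail-walked)  → match P4@[25:26]
i=27 'c': node 8→9  → match P7@[26:27]
i=28 'b': node 9→10  → match P2@[25:28]
i=29 'b': node 10→8 (fail-walked)  → match P4@[28:29]

Result: [[1,7],[2,1],[3,5],[5,6],[5,7],[6,1],[8,4],[9,7],[10,2],[11,7],[12,1],[13,5],[15,6],[15,7],[16,5],[18,5],[20,5],[23,0],[23,7],[24,5],[26,4],[27,7],[28,2],[29,4]]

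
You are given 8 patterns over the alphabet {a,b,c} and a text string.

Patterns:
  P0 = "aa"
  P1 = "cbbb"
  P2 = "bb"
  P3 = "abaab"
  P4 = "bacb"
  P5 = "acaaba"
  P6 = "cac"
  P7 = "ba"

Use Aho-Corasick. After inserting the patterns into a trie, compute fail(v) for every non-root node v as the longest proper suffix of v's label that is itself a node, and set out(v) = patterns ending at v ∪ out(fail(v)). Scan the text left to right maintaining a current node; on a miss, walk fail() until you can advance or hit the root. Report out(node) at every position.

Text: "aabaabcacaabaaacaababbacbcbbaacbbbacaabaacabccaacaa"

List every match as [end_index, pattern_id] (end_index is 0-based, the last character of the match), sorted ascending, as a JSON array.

Build automaton:
Trie nodes:
  0='ε' goto a→1 b→7 c→3
  1='a' goto a→2 b→9 c→16
  2='aa' goto ·  [P0 ends]
  3='c' goto a→21 b→4
  4='cb' goto b→5
  5='cbb' goto b→6
  6='cbbb' goto ·  [P1 ends]
  7='b' goto a→13 b→8
  8='bb' goto ·  [P2 ends]
  9='ab' goto a→10
  10='aba' goto a→11
  11='abaa' goto b→12
  12='abaab' goto ·  [P3 ends]
  13='ba' goto c→14  [P7 ends]
  14='bac' goto b→15
  15='bacb' goto ·  [P4 ends]
  16='ac' goto a→17
  17='aca' goto a→18
  18='acaa' goto b→19
  19='acaab' goto a→20
  20='acaaba' goto ·  [P5 ends]
  21='ca' goto c→22
  22='cac' goto ·  [P6 ends]

BFS fail/out derivation:
  fail(1) 'a': from fail(0)=0 chase 'a': 0 ⇒ 0;  out=∅∪out(0)=∅
  fail(3) 'c': from fail(0)=0 chase 'c': 0 ⇒ 0;  out=∅∪out(0)=∅
  fail(7) 'b': from fail(0)=0 chase 'b': 0 ⇒ 0;  out=∅∪out(0)=∅
  fail(2) 'aa': from fail(1)=0 chase 'a': 0 ⇒ 1;  out={0}∪out(1)={0}
  fail(4) 'cb': from fail(3)=0 chase 'b': 0 ⇒ 7;  out=∅∪out(7)=∅
  fail(8) 'bb': from fail(7)=0 chase 'b': 0 ⇒ 7;  out={2}∪out(7)={2}
  fail(9) 'ab': from fail(1)=0 chase 'b': 0 ⇒ 7;  out=∅∪out(7)=∅
  fail(13) 'ba': from fail(7)=0 chase 'a': 0 ⇒ 1;  out={7}∪out(1)={7}
  fail(16) 'ac': from fail(1)=0 chase 'c': 0 ⇒ 3;  out=∅∪out(3)=∅
  fail(21) 'ca': from fail(3)=0 chase 'a': 0 ⇒ 1;  out=∅∪out(1)=∅
  fail(5) 'cbb': from fail(4)=7 chase 'b': 7 ⇒ 8;  out=∅∪out(8)={2}
  fail(10) 'aba': from fail(9)=7 chase 'a': 7 ⇒ 13;  out=∅∪out(13)={7}
  fail(14) 'bac': from fail(13)=1 chase 'c': 1 ⇒ 16;  out=∅∪out(16)=∅
  fail(17) 'aca': from fail(16)=3 chase 'a': 3 ⇒ 21;  out=∅∪out(21)=∅
  fail(22) 'cac': from fail(21)=1 chase 'c': 1 ⇒ 16;  out={6}∪out(16)={6}
  fail(6) 'cbbb': from fail(5)=8 chase 'b': 8→7 ⇒ 8;  out={1}∪out(8)={1,2}
  fail(11) 'abaa': from fail(10)=13 chase 'a': 13→1 ⇒ 2;  out=∅∪out(2)={0}
  fail(15) 'bacb': from fail(14)=16 chase 'b': 16→3 ⇒ 4;  out={4}∪out(4)={4}
  fail(18) 'acaa': from fail(17)=21 chase 'a': 21→1 ⇒ 2;  out=∅∪out(2)={0}
  fail(12) 'abaab': from fail(11)=2 chase 'b': 2→1 ⇒ 9;  out={3}∪out(9)={3}
  fail(19) 'acaab': from fail(18)=2 chase 'b': 2→1 ⇒ 9;  out=∅∪out(9)=∅
  fail(20) 'acaaba': from fail(19)=9 chase 'a': 9 ⇒ 10;  out={5}∪out(10)={5,7}

Run:
[0] read 'a'  n0⇒n1
[1] read 'a'  n1⇒n2  emit P0@[0:1]
[2] read 'b'  n2⇒n9 (fail-walked)
[3] read 'a'  n9⇒n10  emit P7@[2:3]
[4] read 'a'  n10⇒n11  emit P0@[3:4]
[5] read 'b'  n11⇒n12  emit P3@[1:5]
[6] read 'c'  n12⇒n3 (fail-walked)
[7] read 'a'  n3⇒n21
[8] read 'c'  n21⇒n22  emit P6@[6:8]
[9] read 'a'  n22⇒n17 (fail-walked)
[10] read 'a'  n17⇒n18  emit P0@[9:10]
[11] read 'b'  n18⇒n19
[12] read 'a'  n19⇒n20  emit P5@[7:12],P7@[11:12]
[13] read 'a'  n20⇒n11 (fail-walked)  emit P0@[12:13]
[14] read 'a'  n11⇒n2 (fail-walked)  emit P0@[13:14]
[15] read 'c'  n2⇒n16 (fail-walked)
[16] read 'a'  n16⇒n17
[17] read 'a'  n17⇒n18  emit P0@[16:17]
[18] read 'b'  n18⇒n19
[19] read 'a'  n19⇒n20  emit P5@[14:19],P7@[18:19]
[20] read 'b'  n20⇒n9 (fail-walked)
[21] read 'b'  n9⇒n8 (fail-walked)  emit P2@[20:21]
[22] read 'a'  n8⇒n13 (fail-walked)  emit P7@[21:22]
[23] read 'c'  n13⇒n14
[24] read 'b'  n14⇒n15  emit P4@[21:24]
[25] read 'c'  n15⇒n3 (fail-walked)
[26] read 'b'  n3⇒n4
[27] read 'b'  n4⇒n5  emit P2@[26:27]
[28] read 'a'  n5⇒n13 (fail-walked)  emit P7@[27:28]
[29] read 'a'  n13⇒n2 (fail-walked)  emit P0@[28:29]
[30] read 'c'  n2⇒n16 (fail-walked)
[31] read 'b'  n16⇒n4 (fail-walked)
[32] read 'b'  n4⇒n5  emit P2@[31:32]
[33] read 'b'  n5⇒n6  emit P1@[30:33],P2@[32:33]
[34] read 'a'  n6⇒n13 (fail-walked)  emit P7@[33:34]
[35] read 'c'  n13⇒n14
[36] read 'a'  n14⇒n17 (fail-walked)
[37] read 'a'  n17⇒n18  emit P0@[36:37]
[38] read 'b'  n18⇒n19
[39] read 'a'  n19⇒n20  emit P5@[34:39],P7@[38:39]
[40] read 'a'  n20⇒n11 (fail-walked)  emit P0@[39:40]
[41] read 'c'  n11⇒n16 (fail-walked)
[42] read 'a'  n16⇒n17
[43] read 'b'  n17⇒n9 (fail-walked)
[44] read 'c'  n9⇒n3 (fail-walked)
[45] read 'c'  n3⇒n3 (fail-walked)
[46] read 'a'  n3⇒n21
[47] read 'a'  n21⇒n2 (fail-walked)  emit P0@[46:47]
[48] read 'c'  n2⇒n16 (fail-walked)
[49] read 'a'  n16⇒n17
[50] read 'a'  n17⇒n18  emit P0@[49:50]

All matches (sorted): [[1,0],[3,7],[4,0],[5,3],[8,6],[10,0],[12,5],[12,7],[13,0],[14,0],[17,0],[19,5],[19,7],[21,2],[22,7],[24,4],[27,2],[28,7],[29,0],[32,2],[33,1],[33,2],[34,7],[37,0],[39,5],[39,7],[40,0],[47,0],[50,0]]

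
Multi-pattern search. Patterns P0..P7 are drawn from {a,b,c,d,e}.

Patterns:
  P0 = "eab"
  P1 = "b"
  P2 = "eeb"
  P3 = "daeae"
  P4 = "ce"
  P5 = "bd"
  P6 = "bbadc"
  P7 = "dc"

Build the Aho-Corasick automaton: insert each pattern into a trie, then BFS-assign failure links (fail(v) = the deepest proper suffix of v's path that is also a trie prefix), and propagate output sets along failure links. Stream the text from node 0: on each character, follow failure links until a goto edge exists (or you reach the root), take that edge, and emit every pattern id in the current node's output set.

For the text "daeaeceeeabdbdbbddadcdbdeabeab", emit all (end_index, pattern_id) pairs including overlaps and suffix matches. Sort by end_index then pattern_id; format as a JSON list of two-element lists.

Build:
Trie nodes:
  n0 'ε': b→4 c→12 d→7 e→1
  n1 'e': a→2 e→5
  n2 'ea': b→3
  n3 'eab': ·  [P0 ends]
  n4 'b': b→15 d→14  [P1 ends]
  n5 'ee': b→6
  n6 'eeb': ·  [P2 ends]
  n7 'd': a→8 c→19
  n8 'da': e→9
  n9 'dae': a→10
  n10 'daea': e→11
  n11 'daeae': ·  [P3 ends]
  n12 'c': e→13
  n13 'ce': ·  [P4 ends]
  n14 'bd': ·  [P5 ends]
  n15 'bb': a→16
  n16 'bba': d→17
  n17 'bbad': c→18
  n18 'bbadc': ·  [P6 ends]
  n19 'dc': ·  [P7 ends]

BFS fail/out derivation:
  fail(1) 'e': from fail(0)=0 chase 'e': 0 ⇒ 0;  out=∅∪out(0)=∅
  fail(4) 'b': from fail(0)=0 chase 'b': 0 ⇒ 0;  out={1}∪out(0)={1}
  fail(7) 'd': from fail(0)=0 chase 'd': 0 ⇒ 0;  out=∅∪out(0)=∅
  fail(12) 'c': from fail(0)=0 chase 'c': 0 ⇒ 0;  out=∅∪out(0)=∅
  fail(2) 'ea': from fail(1)=0 chase 'a': 0 ⇒ 0;  out=∅∪out(0)=∅
  fail(5) 'ee': from fail(1)=0 chase 'e': 0 ⇒ 1;  out=∅∪out(1)=∅
  fail(8) 'da': from fail(7)=0 chase 'a': 0 ⇒ 0;  out=∅∪out(0)=∅
  fail(13) 'ce': from fail(12)=0 chase 'e': 0 ⇒ 1;  out={4}∪out(1)={4}
  fail(14) 'bd': from fail(4)=0 chase 'd': 0 ⇒ 7;  out={5}∪out(7)={5}
  fail(15) 'bb': from fail(4)=0 chase 'b': 0 ⇒ 4;  out=∅∪out(4)={1}
  fail(19) 'dc': from fail(7)=0 chase 'c': 0 ⇒ 12;  out={7}∪out(12)={7}
  fail(3) 'eab': from fail(2)=0 chase 'b': 0 ⇒ 4;  out={0}∪out(4)={0,1}
  fail(6) 'eeb': from fail(5)=1 chase 'b': 1→0 ⇒ 4;  out={2}∪out(4)={1,2}
  fail(9) 'dae': from fail(8)=0 chase 'e': 0 ⇒ 1;  out=∅∪out(1)=∅
  fail(16) 'bba': from fail(15)=4 chase 'a': 4→0 ⇒ 0;  out=∅∪out(0)=∅
  fail(10) 'daea': from fail(9)=1 chase 'a': 1 ⇒ 2;  out=∅∪out(2)=∅
  fail(17) 'bbad': from fail(16)=0 chase 'd': 0 ⇒ 7;  out=∅∪out(7)=∅
  fail(11) 'daeae': from fail(10)=2 chase 'e': 2→0 ⇒ 1;  out={3}∪out(1)={3}
  fail(18) 'bbadc': from fail(17)=7 chase 'c': 7 ⇒ 19;  out={6}∪out(19)={6,7}

Text stream:
i=0 'd': node 0→7
i=1 'a': node 7→8
i=2 'e': node 8→9
i=3 'a': node 9→10
i=4 'e': node 10→11  ** P3@[0:4]
i=5 'c': node 11→12 ·f
i=6 'e': node 12→13  ** P4@[5:6]
i=7 'e': node 13→5 ·f
i=8 'e': node 5→5 ·f
i=9 'a': node 5→2 ·f
i=10 'b': node 2→3  ** P0@[8:10],P1@[10:10]
i=11 'd': node 3→14 ·f  ** P5@[10:11]
i=12 'b': node 14→4 ·f  ** P1@[12:12]
i=13 'd': node 4→14  ** P5@[12:13]
i=14 'b': node 14→4 ·f  ** P1@[14:14]
i=15 'b': node 4→15  ** P1@[15:15]
i=16 'd': node 15→14 ·f  ** P5@[15:16]
i=17 'd': node 14→7 ·f
i=18 'a': node 7→8
i=19 'd': node 8→7 ·f
i=20 'c': node 7→19  ** P7@[19:20]
i=21 'd': node 19→7 ·f
i=22 'b': node 7→4 ·f  ** P1@[22:22]
i=23 'd': node 4→14  ** P5@[22:23]
i=24 'e': node 14→1 ·f
i=25 'a': node 1→2
i=26 'b': node 2→3  ** P0@[24:26],P1@[26:26]
i=27 'e': node 3→1 ·f
i=28 'a': node 1→2
i=29 'b': node 2→3  ** P0@[27:29],P1@[29:29]

All matches (sorted): [[4,3],[6,4],[10,0],[10,1],[11,5],[12,1],[13,5],[14,1],[15,1],[16,5],[20,7],[22,1],[23,5],[26,0],[26,1],[29,0],[29,1]]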